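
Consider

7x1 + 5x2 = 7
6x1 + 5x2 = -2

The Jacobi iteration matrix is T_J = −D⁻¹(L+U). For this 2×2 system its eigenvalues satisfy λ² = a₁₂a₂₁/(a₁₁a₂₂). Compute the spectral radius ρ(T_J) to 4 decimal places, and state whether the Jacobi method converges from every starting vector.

0.9258

a₁₂a₂₁/(a₁₁a₂₂) = (5)·(6) / ((7)·(5)) = 0.857143
ρ = √|0.857143| = √0.857143 = 0.9258
ρ < 1, so Jacobi converges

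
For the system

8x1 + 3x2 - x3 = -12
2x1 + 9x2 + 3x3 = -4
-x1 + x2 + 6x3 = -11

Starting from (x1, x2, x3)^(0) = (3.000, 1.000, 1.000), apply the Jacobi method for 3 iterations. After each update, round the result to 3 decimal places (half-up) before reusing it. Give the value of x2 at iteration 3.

Iteration 1:
  x1 = (-12 - (3)·1.000 - (-1)·1.000) / (8) = -1.750
  x2 = (-4 - (2)·3.000 - (3)·1.000) / (9) = -1.444
  x3 = (-11 - (-1)·3.000 - (1)·1.000) / (6) = -1.500
Iteration 2:
  x1 = (-12 - (3)·-1.444 - (-1)·-1.500) / (8) = -1.146
  x2 = (-4 - (2)·-1.750 - (3)·-1.500) / (9) = 0.444
  x3 = (-11 - (-1)·-1.750 - (1)·-1.444) / (6) = -1.884
Iteration 3:
  x1 = (-12 - (3)·0.444 - (-1)·-1.884) / (8) = -1.902
  x2 = (-4 - (2)·-1.146 - (3)·-1.884) / (9) = 0.438
  x3 = (-11 - (-1)·-1.146 - (1)·0.444) / (6) = -2.098

0.438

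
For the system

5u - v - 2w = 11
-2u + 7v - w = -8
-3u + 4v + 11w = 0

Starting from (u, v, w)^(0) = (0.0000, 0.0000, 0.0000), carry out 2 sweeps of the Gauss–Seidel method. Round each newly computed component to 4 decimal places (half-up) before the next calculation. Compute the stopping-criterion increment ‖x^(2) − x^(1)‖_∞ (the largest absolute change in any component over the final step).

Iteration 1:
  u = (11 - (-1)·0.0000 - (-2)·0.0000) / (5) = 2.2000
  v = (-8 - (-2)·2.2000 - (-1)·0.0000) / (7) = -0.5143
  w = (0 - (-3)·2.2000 - (4)·-0.5143) / (11) = 0.7870
Iteration 2:
  u = (11 - (-1)·-0.5143 - (-2)·0.7870) / (5) = 2.4119
  v = (-8 - (-2)·2.4119 - (-1)·0.7870) / (7) = -0.3413
  w = (0 - (-3)·2.4119 - (4)·-0.3413) / (11) = 0.7819
Change: (0.2119, 0.1730, -0.0051) → max |·| = 0.2119

0.2119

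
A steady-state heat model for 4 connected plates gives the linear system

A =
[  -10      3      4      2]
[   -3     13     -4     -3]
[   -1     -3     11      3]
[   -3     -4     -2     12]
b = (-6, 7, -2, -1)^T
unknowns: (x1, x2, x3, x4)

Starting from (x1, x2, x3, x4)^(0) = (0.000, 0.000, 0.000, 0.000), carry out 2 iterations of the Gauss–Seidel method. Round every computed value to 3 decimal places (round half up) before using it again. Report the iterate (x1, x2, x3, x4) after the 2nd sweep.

(0.886, 0.830, 0.043, 0.422)

Iteration 1:
  x1 = (-6 - (3)·0.000 - (4)·0.000 - (2)·0.000) / (-10) = 0.600
  x2 = (7 - (-3)·0.600 - (-4)·0.000 - (-3)·0.000) / (13) = 0.677
  x3 = (-2 - (-1)·0.600 - (-3)·0.677 - (3)·0.000) / (11) = 0.057
  x4 = (-1 - (-3)·0.600 - (-4)·0.677 - (-2)·0.057) / (12) = 0.302
Iteration 2:
  x1 = (-6 - (3)·0.677 - (4)·0.057 - (2)·0.302) / (-10) = 0.886
  x2 = (7 - (-3)·0.886 - (-4)·0.057 - (-3)·0.302) / (13) = 0.830
  x3 = (-2 - (-1)·0.886 - (-3)·0.830 - (3)·0.302) / (11) = 0.043
  x4 = (-1 - (-3)·0.886 - (-4)·0.830 - (-2)·0.043) / (12) = 0.422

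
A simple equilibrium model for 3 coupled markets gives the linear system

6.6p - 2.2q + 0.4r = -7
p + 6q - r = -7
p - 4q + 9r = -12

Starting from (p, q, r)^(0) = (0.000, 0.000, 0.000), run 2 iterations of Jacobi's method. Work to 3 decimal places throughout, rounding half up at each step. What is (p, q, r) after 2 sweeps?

Iteration 1:
  p = (-7 - (-2.2)·0.000 - (0.4)·0.000) / (6.6) = -1.061
  q = (-7 - (1)·0.000 - (-1)·0.000) / (6) = -1.167
  r = (-12 - (1)·0.000 - (-4)·0.000) / (9) = -1.333
Iteration 2:
  p = (-7 - (-2.2)·-1.167 - (0.4)·-1.333) / (6.6) = -1.369
  q = (-7 - (1)·-1.061 - (-1)·-1.333) / (6) = -1.212
  r = (-12 - (1)·-1.061 - (-4)·-1.167) / (9) = -1.734

(-1.369, -1.212, -1.734)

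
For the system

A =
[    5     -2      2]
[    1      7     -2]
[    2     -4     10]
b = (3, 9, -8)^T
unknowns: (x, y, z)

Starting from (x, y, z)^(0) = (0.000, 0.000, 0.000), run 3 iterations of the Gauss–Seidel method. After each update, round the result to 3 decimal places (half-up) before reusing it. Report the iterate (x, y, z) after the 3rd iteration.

(1.256, 0.918, -0.684)

Iteration 1:
  x = (3 - (-2)·0.000 - (2)·0.000) / (5) = 0.600
  y = (9 - (1)·0.600 - (-2)·0.000) / (7) = 1.200
  z = (-8 - (2)·0.600 - (-4)·1.200) / (10) = -0.440
Iteration 2:
  x = (3 - (-2)·1.200 - (2)·-0.440) / (5) = 1.256
  y = (9 - (1)·1.256 - (-2)·-0.440) / (7) = 0.981
  z = (-8 - (2)·1.256 - (-4)·0.981) / (10) = -0.659
Iteration 3:
  x = (3 - (-2)·0.981 - (2)·-0.659) / (5) = 1.256
  y = (9 - (1)·1.256 - (-2)·-0.659) / (7) = 0.918
  z = (-8 - (2)·1.256 - (-4)·0.918) / (10) = -0.684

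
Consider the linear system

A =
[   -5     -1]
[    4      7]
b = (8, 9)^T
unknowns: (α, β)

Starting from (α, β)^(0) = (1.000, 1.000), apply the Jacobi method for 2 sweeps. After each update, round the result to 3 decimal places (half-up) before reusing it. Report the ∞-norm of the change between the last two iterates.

1.600

Iteration 1:
  α = (8 - (-1)·1.000) / (-5) = -1.800
  β = (9 - (4)·1.000) / (7) = 0.714
Iteration 2:
  α = (8 - (-1)·0.714) / (-5) = -1.743
  β = (9 - (4)·-1.800) / (7) = 2.314
Change: (0.057, 1.600) → max |·| = 1.600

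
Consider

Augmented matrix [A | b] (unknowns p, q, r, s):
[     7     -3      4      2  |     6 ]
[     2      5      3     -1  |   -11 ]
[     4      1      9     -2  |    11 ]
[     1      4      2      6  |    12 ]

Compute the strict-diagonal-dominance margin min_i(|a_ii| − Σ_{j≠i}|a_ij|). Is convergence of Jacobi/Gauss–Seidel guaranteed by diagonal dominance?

-2

row 1: |7| − (3+4+2) = -2
row 2: |5| − (2+3+1) = -1
row 3: |9| − (4+1+2) = 2
row 4: |6| − (1+4+2) = -1
minimum over rows = -2 → not strictly diagonally dominant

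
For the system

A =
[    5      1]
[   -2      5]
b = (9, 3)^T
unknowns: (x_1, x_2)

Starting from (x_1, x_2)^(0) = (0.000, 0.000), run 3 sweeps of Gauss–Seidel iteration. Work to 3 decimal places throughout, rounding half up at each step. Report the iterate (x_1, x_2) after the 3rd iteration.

(1.557, 1.223)

Iteration 1:
  x_1 = (9 - (1)·0.000) / (5) = 1.800
  x_2 = (3 - (-2)·1.800) / (5) = 1.320
Iteration 2:
  x_1 = (9 - (1)·1.320) / (5) = 1.536
  x_2 = (3 - (-2)·1.536) / (5) = 1.214
Iteration 3:
  x_1 = (9 - (1)·1.214) / (5) = 1.557
  x_2 = (3 - (-2)·1.557) / (5) = 1.223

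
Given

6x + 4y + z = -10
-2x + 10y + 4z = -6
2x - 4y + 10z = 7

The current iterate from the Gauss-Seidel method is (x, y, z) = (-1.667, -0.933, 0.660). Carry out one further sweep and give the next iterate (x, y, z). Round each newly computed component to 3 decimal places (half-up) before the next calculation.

(-1.155, -1.095, 0.493)

One sweep:
  x = (-10 - (4)·-0.933 - (1)·0.660) / (6) = -1.155
  y = (-6 - (-2)·-1.155 - (4)·0.660) / (10) = -1.095
  z = (7 - (2)·-1.155 - (-4)·-1.095) / (10) = 0.493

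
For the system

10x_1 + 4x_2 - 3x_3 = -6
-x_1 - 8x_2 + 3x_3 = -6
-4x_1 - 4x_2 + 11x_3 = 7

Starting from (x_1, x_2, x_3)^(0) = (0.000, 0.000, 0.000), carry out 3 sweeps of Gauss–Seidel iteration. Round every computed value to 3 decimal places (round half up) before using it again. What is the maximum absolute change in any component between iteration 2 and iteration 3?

Iteration 1:
  x_1 = (-6 - (4)·0.000 - (-3)·0.000) / (10) = -0.600
  x_2 = (-6 - (-1)·-0.600 - (3)·0.000) / (-8) = 0.825
  x_3 = (7 - (-4)·-0.600 - (-4)·0.825) / (11) = 0.718
Iteration 2:
  x_1 = (-6 - (4)·0.825 - (-3)·0.718) / (10) = -0.715
  x_2 = (-6 - (-1)·-0.715 - (3)·0.718) / (-8) = 1.109
  x_3 = (7 - (-4)·-0.715 - (-4)·1.109) / (11) = 0.780
Iteration 3:
  x_1 = (-6 - (4)·1.109 - (-3)·0.780) / (10) = -0.810
  x_2 = (-6 - (-1)·-0.810 - (3)·0.780) / (-8) = 1.144
  x_3 = (7 - (-4)·-0.810 - (-4)·1.144) / (11) = 0.758
Change: (-0.095, 0.035, -0.022) → max |·| = 0.095

0.095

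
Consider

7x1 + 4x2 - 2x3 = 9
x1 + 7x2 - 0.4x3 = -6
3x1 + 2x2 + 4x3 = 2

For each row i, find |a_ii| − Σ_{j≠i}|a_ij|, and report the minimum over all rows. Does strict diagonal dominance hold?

-1

row 1: |7| − (4+2) = 1
row 2: |7| − (1+0.4) = 5.6
row 3: |4| − (3+2) = -1
minimum over rows = -1 → not strictly diagonally dominant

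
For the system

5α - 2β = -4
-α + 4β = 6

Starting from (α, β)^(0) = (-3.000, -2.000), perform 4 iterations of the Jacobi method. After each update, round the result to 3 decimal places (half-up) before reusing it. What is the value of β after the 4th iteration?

Iteration 1:
  α = (-4 - (-2)·-2.000) / (5) = -1.600
  β = (6 - (-1)·-3.000) / (4) = 0.750
Iteration 2:
  α = (-4 - (-2)·0.750) / (5) = -0.500
  β = (6 - (-1)·-1.600) / (4) = 1.100
Iteration 3:
  α = (-4 - (-2)·1.100) / (5) = -0.360
  β = (6 - (-1)·-0.500) / (4) = 1.375
Iteration 4:
  α = (-4 - (-2)·1.375) / (5) = -0.250
  β = (6 - (-1)·-0.360) / (4) = 1.410

1.410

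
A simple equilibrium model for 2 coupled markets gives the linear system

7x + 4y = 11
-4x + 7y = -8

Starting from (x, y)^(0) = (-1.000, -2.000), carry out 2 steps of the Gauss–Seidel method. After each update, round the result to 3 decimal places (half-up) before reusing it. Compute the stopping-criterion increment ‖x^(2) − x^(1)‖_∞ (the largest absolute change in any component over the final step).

1.376

Iteration 1:
  x = (11 - (4)·-2.000) / (7) = 2.714
  y = (-8 - (-4)·2.714) / (7) = 0.408
Iteration 2:
  x = (11 - (4)·0.408) / (7) = 1.338
  y = (-8 - (-4)·1.338) / (7) = -0.378
Change: (-1.376, -0.786) → max |·| = 1.376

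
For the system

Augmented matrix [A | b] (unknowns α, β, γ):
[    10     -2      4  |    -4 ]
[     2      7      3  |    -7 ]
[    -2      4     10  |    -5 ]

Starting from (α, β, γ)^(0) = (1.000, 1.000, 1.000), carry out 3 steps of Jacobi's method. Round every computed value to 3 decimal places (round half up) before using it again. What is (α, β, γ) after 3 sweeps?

(-0.532, -0.896, -0.381)

Iteration 1:
  α = (-4 - (-2)·1.000 - (4)·1.000) / (10) = -0.600
  β = (-7 - (2)·1.000 - (3)·1.000) / (7) = -1.714
  γ = (-5 - (-2)·1.000 - (4)·1.000) / (10) = -0.700
Iteration 2:
  α = (-4 - (-2)·-1.714 - (4)·-0.700) / (10) = -0.463
  β = (-7 - (2)·-0.600 - (3)·-0.700) / (7) = -0.529
  γ = (-5 - (-2)·-0.600 - (4)·-1.714) / (10) = 0.066
Iteration 3:
  α = (-4 - (-2)·-0.529 - (4)·0.066) / (10) = -0.532
  β = (-7 - (2)·-0.463 - (3)·0.066) / (7) = -0.896
  γ = (-5 - (-2)·-0.463 - (4)·-0.529) / (10) = -0.381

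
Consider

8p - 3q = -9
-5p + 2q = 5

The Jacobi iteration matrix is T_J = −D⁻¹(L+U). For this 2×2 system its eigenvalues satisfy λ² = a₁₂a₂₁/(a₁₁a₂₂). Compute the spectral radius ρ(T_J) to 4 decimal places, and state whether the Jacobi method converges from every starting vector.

0.9682

a₁₂a₂₁/(a₁₁a₂₂) = (-3)·(-5) / ((8)·(2)) = 0.937500
ρ = √|0.937500| = √0.937500 = 0.9682
ρ < 1, so Jacobi converges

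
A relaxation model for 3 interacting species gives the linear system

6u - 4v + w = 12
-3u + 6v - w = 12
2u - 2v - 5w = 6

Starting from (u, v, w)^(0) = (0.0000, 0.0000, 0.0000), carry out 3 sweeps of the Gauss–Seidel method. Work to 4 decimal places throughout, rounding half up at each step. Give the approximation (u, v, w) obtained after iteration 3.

(4.7511, 4.2022, -0.9804)

Iteration 1:
  u = (12 - (-4)·0.0000 - (1)·0.0000) / (6) = 2.0000
  v = (12 - (-3)·2.0000 - (-1)·0.0000) / (6) = 3.0000
  w = (6 - (2)·2.0000 - (-2)·3.0000) / (-5) = -1.6000
Iteration 2:
  u = (12 - (-4)·3.0000 - (1)·-1.6000) / (6) = 4.2667
  v = (12 - (-3)·4.2667 - (-1)·-1.6000) / (6) = 3.8667
  w = (6 - (2)·4.2667 - (-2)·3.8667) / (-5) = -1.0400
Iteration 3:
  u = (12 - (-4)·3.8667 - (1)·-1.0400) / (6) = 4.7511
  v = (12 - (-3)·4.7511 - (-1)·-1.0400) / (6) = 4.2022
  w = (6 - (2)·4.7511 - (-2)·4.2022) / (-5) = -0.9804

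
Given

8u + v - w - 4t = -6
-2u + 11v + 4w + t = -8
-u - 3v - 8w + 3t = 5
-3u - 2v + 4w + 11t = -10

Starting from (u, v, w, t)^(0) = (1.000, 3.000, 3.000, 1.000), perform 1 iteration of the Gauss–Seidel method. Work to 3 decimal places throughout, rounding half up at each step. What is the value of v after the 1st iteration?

-1.955

Iteration 1:
  u = (-6 - (1)·3.000 - (-1)·3.000 - (-4)·1.000) / (8) = -0.250
  v = (-8 - (-2)·-0.250 - (4)·3.000 - (1)·1.000) / (11) = -1.955
  w = (5 - (-1)·-0.250 - (-3)·-1.955 - (3)·1.000) / (-8) = 0.514
  t = (-10 - (-3)·-0.250 - (-2)·-1.955 - (4)·0.514) / (11) = -1.520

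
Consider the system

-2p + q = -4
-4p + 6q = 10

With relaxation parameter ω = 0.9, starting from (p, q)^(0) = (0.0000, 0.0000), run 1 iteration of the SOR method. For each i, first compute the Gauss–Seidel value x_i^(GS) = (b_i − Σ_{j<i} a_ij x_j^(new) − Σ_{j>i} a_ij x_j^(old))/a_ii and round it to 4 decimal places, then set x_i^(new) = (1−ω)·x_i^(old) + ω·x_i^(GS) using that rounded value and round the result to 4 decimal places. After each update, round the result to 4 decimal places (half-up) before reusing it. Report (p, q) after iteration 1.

(1.8000, 2.5800)

Iteration 1:
  p: GS value = (-4 - (1)·0.0000) / (-2) = 2.0000;  p ← (1−ω)·0.0000 + ω·2.0000 = 1.8000
  q: GS value = (10 - (-4)·1.8000) / (6) = 2.8667;  q ← (1−ω)·0.0000 + ω·2.8667 = 2.5800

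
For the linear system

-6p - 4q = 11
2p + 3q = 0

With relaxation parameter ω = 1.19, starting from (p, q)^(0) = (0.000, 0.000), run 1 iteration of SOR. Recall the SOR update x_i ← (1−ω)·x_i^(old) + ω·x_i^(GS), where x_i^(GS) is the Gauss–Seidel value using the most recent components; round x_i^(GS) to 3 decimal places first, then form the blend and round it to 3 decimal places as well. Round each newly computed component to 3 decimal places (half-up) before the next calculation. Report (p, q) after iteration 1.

(-2.181, 1.730)

Iteration 1:
  p: GS value = (11 - (-4)·0.000) / (-6) = -1.833;  p ← (1−ω)·0.000 + ω·-1.833 = -2.181
  q: GS value = (0 - (2)·-2.181) / (3) = 1.454;  q ← (1−ω)·0.000 + ω·1.454 = 1.730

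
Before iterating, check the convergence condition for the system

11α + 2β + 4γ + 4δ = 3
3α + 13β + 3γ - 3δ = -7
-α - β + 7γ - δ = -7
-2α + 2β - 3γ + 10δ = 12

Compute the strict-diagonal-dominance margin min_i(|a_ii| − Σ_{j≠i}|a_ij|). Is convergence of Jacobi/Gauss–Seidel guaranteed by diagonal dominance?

row 1: |11| − (2+4+4) = 1
row 2: |13| − (3+3+3) = 4
row 3: |7| − (1+1+1) = 4
row 4: |10| − (2+2+3) = 3
minimum over rows = 1 → strictly diagonally dominant (convergence guaranteed)

1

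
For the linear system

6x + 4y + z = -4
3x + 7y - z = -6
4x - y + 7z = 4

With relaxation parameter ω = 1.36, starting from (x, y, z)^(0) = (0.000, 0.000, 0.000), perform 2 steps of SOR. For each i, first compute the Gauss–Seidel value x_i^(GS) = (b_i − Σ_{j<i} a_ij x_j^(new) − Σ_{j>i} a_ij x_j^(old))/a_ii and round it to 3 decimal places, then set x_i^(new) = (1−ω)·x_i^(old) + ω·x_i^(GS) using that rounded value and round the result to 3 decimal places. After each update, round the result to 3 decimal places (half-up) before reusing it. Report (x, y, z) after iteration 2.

Iteration 1:
  x: GS value = (-4 - (4)·0.000 - (1)·0.000) / (6) = -0.667;  x ← (1−ω)·0.000 + ω·-0.667 = -0.907
  y: GS value = (-6 - (3)·-0.907 - (-1)·0.000) / (7) = -0.468;  y ← (1−ω)·0.000 + ω·-0.468 = -0.636
  z: GS value = (4 - (4)·-0.907 - (-1)·-0.636) / (7) = 0.999;  z ← (1−ω)·0.000 + ω·0.999 = 1.359
Iteration 2:
  x: GS value = (-4 - (4)·-0.636 - (1)·1.359) / (6) = -0.469;  x ← (1−ω)·-0.907 + ω·-0.469 = -0.311
  y: GS value = (-6 - (3)·-0.311 - (-1)·1.359) / (7) = -0.530;  y ← (1−ω)·-0.636 + ω·-0.530 = -0.492
  z: GS value = (4 - (4)·-0.311 - (-1)·-0.492) / (7) = 0.679;  z ← (1−ω)·1.359 + ω·0.679 = 0.434

(-0.311, -0.492, 0.434)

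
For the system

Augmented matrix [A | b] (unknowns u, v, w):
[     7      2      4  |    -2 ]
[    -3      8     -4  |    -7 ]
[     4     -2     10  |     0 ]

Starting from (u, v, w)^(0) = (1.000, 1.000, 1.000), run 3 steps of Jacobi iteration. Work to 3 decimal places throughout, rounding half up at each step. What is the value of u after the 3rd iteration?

-0.146

Iteration 1:
  u = (-2 - (2)·1.000 - (4)·1.000) / (7) = -1.143
  v = (-7 - (-3)·1.000 - (-4)·1.000) / (8) = 0.000
  w = (0 - (4)·1.000 - (-2)·1.000) / (10) = -0.200
Iteration 2:
  u = (-2 - (2)·0.000 - (4)·-0.200) / (7) = -0.171
  v = (-7 - (-3)·-1.143 - (-4)·-0.200) / (8) = -1.404
  w = (0 - (4)·-1.143 - (-2)·0.000) / (10) = 0.457
Iteration 3:
  u = (-2 - (2)·-1.404 - (4)·0.457) / (7) = -0.146
  v = (-7 - (-3)·-0.171 - (-4)·0.457) / (8) = -0.711
  w = (0 - (4)·-0.171 - (-2)·-1.404) / (10) = -0.212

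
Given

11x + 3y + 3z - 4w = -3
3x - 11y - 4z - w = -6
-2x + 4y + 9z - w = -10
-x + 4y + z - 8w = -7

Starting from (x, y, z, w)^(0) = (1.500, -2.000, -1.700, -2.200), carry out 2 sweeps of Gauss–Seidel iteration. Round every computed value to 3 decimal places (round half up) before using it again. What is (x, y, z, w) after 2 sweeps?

(0.373, 1.244, -1.436, 1.271)

Iteration 1:
  x = (-3 - (3)·-2.000 - (3)·-1.700 - (-4)·-2.200) / (11) = -0.064
  y = (-6 - (3)·-0.064 - (-4)·-1.700 - (-1)·-2.200) / (-11) = 1.346
  z = (-10 - (-2)·-0.064 - (4)·1.346 - (-1)·-2.200) / (9) = -1.968
  w = (-7 - (-1)·-0.064 - (4)·1.346 - (1)·-1.968) / (-8) = 1.310
Iteration 2:
  x = (-3 - (3)·1.346 - (3)·-1.968 - (-4)·1.310) / (11) = 0.373
  y = (-6 - (3)·0.373 - (-4)·-1.968 - (-1)·1.310) / (-11) = 1.244
  z = (-10 - (-2)·0.373 - (4)·1.244 - (-1)·1.310) / (9) = -1.436
  w = (-7 - (-1)·0.373 - (4)·1.244 - (1)·-1.436) / (-8) = 1.271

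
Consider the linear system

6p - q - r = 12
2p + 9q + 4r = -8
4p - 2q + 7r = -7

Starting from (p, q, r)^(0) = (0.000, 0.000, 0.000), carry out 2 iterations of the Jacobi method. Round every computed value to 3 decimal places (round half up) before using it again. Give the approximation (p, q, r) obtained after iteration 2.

Iteration 1:
  p = (12 - (-1)·0.000 - (-1)·0.000) / (6) = 2.000
  q = (-8 - (2)·0.000 - (4)·0.000) / (9) = -0.889
  r = (-7 - (4)·0.000 - (-2)·0.000) / (7) = -1.000
Iteration 2:
  p = (12 - (-1)·-0.889 - (-1)·-1.000) / (6) = 1.685
  q = (-8 - (2)·2.000 - (4)·-1.000) / (9) = -0.889
  r = (-7 - (4)·2.000 - (-2)·-0.889) / (7) = -2.397

(1.685, -0.889, -2.397)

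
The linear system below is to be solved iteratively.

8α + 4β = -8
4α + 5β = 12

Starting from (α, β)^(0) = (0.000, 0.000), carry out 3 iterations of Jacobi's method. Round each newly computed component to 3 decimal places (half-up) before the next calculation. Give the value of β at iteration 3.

4.160

Iteration 1:
  α = (-8 - (4)·0.000) / (8) = -1.000
  β = (12 - (4)·0.000) / (5) = 2.400
Iteration 2:
  α = (-8 - (4)·2.400) / (8) = -2.200
  β = (12 - (4)·-1.000) / (5) = 3.200
Iteration 3:
  α = (-8 - (4)·3.200) / (8) = -2.600
  β = (12 - (4)·-2.200) / (5) = 4.160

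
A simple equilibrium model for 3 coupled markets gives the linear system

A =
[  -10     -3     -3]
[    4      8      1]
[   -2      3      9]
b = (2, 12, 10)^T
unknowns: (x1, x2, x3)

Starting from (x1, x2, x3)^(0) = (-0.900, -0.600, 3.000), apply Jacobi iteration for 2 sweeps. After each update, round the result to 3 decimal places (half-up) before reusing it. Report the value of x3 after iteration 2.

Iteration 1:
  x1 = (2 - (-3)·-0.600 - (-3)·3.000) / (-10) = -0.920
  x2 = (12 - (4)·-0.900 - (1)·3.000) / (8) = 1.575
  x3 = (10 - (-2)·-0.900 - (3)·-0.600) / (9) = 1.111
Iteration 2:
  x1 = (2 - (-3)·1.575 - (-3)·1.111) / (-10) = -1.006
  x2 = (12 - (4)·-0.920 - (1)·1.111) / (8) = 1.821
  x3 = (10 - (-2)·-0.920 - (3)·1.575) / (9) = 0.382

0.382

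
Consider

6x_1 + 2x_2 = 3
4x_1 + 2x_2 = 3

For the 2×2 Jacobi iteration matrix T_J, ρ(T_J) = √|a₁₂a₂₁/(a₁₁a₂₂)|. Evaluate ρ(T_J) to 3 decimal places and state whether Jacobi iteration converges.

0.816

a₁₂a₂₁/(a₁₁a₂₂) = (2)·(4) / ((6)·(2)) = 0.666667
ρ = √|0.666667| = √0.666667 = 0.816
ρ < 1, so Jacobi converges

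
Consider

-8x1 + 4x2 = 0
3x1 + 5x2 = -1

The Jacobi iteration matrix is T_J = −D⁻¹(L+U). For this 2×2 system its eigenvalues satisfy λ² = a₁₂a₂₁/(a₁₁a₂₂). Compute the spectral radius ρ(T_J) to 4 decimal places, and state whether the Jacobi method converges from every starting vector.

0.5477

a₁₂a₂₁/(a₁₁a₂₂) = (4)·(3) / ((-8)·(5)) = -0.300000
ρ = √|-0.300000| = √0.300000 = 0.5477
ρ < 1, so Jacobi converges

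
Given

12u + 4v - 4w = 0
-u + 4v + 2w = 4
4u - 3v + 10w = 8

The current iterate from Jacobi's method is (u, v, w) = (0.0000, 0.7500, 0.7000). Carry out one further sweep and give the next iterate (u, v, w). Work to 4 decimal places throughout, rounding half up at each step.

One sweep:
  u = (0 - (4)·0.7500 - (-4)·0.7000) / (12) = -0.0167
  v = (4 - (-1)·0.0000 - (2)·0.7000) / (4) = 0.6500
  w = (8 - (4)·0.0000 - (-3)·0.7500) / (10) = 1.0250

(-0.0167, 0.6500, 1.0250)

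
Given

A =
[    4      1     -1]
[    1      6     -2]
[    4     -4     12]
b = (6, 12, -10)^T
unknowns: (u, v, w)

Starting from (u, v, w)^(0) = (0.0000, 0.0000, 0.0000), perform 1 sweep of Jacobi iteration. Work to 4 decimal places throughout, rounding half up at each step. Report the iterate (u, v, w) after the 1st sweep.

(1.5000, 2.0000, -0.8333)

Iteration 1:
  u = (6 - (1)·0.0000 - (-1)·0.0000) / (4) = 1.5000
  v = (12 - (1)·0.0000 - (-2)·0.0000) / (6) = 2.0000
  w = (-10 - (4)·0.0000 - (-4)·0.0000) / (12) = -0.8333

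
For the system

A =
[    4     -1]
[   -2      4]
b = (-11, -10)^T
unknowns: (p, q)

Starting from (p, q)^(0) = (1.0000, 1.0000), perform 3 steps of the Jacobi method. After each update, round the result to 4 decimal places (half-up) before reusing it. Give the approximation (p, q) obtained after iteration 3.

Iteration 1:
  p = (-11 - (-1)·1.0000) / (4) = -2.5000
  q = (-10 - (-2)·1.0000) / (4) = -2.0000
Iteration 2:
  p = (-11 - (-1)·-2.0000) / (4) = -3.2500
  q = (-10 - (-2)·-2.5000) / (4) = -3.7500
Iteration 3:
  p = (-11 - (-1)·-3.7500) / (4) = -3.6875
  q = (-10 - (-2)·-3.2500) / (4) = -4.1250

(-3.6875, -4.1250)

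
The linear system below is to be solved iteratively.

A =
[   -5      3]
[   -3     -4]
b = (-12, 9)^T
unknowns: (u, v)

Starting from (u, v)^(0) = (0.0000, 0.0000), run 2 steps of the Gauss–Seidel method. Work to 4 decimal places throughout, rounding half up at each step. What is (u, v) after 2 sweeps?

(-0.0300, -2.2275)

Iteration 1:
  u = (-12 - (3)·0.0000) / (-5) = 2.4000
  v = (9 - (-3)·2.4000) / (-4) = -4.0500
Iteration 2:
  u = (-12 - (3)·-4.0500) / (-5) = -0.0300
  v = (9 - (-3)·-0.0300) / (-4) = -2.2275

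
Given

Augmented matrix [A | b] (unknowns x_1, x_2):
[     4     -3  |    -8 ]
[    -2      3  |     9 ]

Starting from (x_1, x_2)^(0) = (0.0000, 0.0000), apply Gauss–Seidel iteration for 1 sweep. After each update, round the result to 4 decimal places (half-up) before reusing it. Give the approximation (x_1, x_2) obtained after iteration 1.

Iteration 1:
  x_1 = (-8 - (-3)·0.0000) / (4) = -2.0000
  x_2 = (9 - (-2)·-2.0000) / (3) = 1.6667

(-2.0000, 1.6667)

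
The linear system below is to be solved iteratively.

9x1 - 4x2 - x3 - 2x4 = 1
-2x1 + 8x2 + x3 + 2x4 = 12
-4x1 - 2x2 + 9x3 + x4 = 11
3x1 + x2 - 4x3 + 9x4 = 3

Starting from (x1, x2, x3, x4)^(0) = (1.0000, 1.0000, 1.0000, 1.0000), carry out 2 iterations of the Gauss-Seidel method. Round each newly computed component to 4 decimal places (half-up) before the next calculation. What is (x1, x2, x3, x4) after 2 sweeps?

Iteration 1:
  x1 = (1 - (-4)·1.0000 - (-1)·1.0000 - (-2)·1.0000) / (9) = 0.8889
  x2 = (12 - (-2)·0.8889 - (1)·1.0000 - (2)·1.0000) / (8) = 1.3472
  x3 = (11 - (-4)·0.8889 - (-2)·1.3472 - (1)·1.0000) / (9) = 1.8056
  x4 = (3 - (3)·0.8889 - (1)·1.3472 - (-4)·1.8056) / (9) = 0.6898
Iteration 2:
  x1 = (1 - (-4)·1.3472 - (-1)·1.8056 - (-2)·0.6898) / (9) = 1.0638
  x2 = (12 - (-2)·1.0638 - (1)·1.8056 - (2)·0.6898) / (8) = 1.3678
  x3 = (11 - (-4)·1.0638 - (-2)·1.3678 - (1)·0.6898) / (9) = 1.9223
  x4 = (3 - (3)·1.0638 - (1)·1.3678 - (-4)·1.9223) / (9) = 0.6811

(1.0638, 1.3678, 1.9223, 0.6811)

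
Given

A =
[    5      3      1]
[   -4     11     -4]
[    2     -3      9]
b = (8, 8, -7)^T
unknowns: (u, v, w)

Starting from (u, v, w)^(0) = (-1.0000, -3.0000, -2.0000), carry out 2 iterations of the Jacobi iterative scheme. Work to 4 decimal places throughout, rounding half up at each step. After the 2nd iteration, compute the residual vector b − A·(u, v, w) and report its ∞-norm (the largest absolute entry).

9.0622

Iteration 1:
  u = (8 - (3)·-3.0000 - (1)·-2.0000) / (5) = 3.8000
  v = (8 - (-4)·-1.0000 - (-4)·-2.0000) / (11) = -0.3636
  w = (-7 - (2)·-1.0000 - (-3)·-3.0000) / (9) = -1.5556
Iteration 2:
  u = (8 - (3)·-0.3636 - (1)·-1.5556) / (5) = 2.1293
  v = (8 - (-4)·3.8000 - (-4)·-1.5556) / (11) = 1.5434
  w = (-7 - (2)·3.8000 - (-3)·-0.3636) / (9) = -1.7434
Residual b − A·x = (-5.5333, -7.4338, 9.0622); ∞-norm = 9.0622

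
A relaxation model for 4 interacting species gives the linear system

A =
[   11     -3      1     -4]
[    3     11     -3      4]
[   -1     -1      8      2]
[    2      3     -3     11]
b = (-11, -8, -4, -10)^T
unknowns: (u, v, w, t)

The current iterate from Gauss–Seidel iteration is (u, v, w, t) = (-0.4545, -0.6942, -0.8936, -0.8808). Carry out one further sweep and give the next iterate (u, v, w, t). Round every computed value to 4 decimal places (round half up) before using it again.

(-1.4284, -0.2611, -0.4910, -0.7121)

One sweep:
  u = (-11 - (-3)·-0.6942 - (1)·-0.8936 - (-4)·-0.8808) / (11) = -1.4284
  v = (-8 - (3)·-1.4284 - (-3)·-0.8936 - (4)·-0.8808) / (11) = -0.2611
  w = (-4 - (-1)·-1.4284 - (-1)·-0.2611 - (2)·-0.8808) / (8) = -0.4910
  t = (-10 - (2)·-1.4284 - (3)·-0.2611 - (-3)·-0.4910) / (11) = -0.7121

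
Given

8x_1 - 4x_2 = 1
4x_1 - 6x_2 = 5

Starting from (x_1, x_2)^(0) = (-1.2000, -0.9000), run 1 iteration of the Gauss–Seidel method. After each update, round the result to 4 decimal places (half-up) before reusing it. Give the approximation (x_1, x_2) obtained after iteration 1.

(-0.3250, -1.0500)

Iteration 1:
  x_1 = (1 - (-4)·-0.9000) / (8) = -0.3250
  x_2 = (5 - (4)·-0.3250) / (-6) = -1.0500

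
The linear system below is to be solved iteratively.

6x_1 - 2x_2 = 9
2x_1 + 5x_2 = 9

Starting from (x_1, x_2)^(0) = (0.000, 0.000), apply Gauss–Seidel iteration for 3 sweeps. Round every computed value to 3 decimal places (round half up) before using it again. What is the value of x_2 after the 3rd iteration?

1.061

Iteration 1:
  x_1 = (9 - (-2)·0.000) / (6) = 1.500
  x_2 = (9 - (2)·1.500) / (5) = 1.200
Iteration 2:
  x_1 = (9 - (-2)·1.200) / (6) = 1.900
  x_2 = (9 - (2)·1.900) / (5) = 1.040
Iteration 3:
  x_1 = (9 - (-2)·1.040) / (6) = 1.847
  x_2 = (9 - (2)·1.847) / (5) = 1.061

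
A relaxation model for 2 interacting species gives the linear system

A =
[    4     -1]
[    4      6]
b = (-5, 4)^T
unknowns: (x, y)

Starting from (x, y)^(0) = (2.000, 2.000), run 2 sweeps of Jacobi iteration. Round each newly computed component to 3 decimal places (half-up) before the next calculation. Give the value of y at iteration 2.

Iteration 1:
  x = (-5 - (-1)·2.000) / (4) = -0.750
  y = (4 - (4)·2.000) / (6) = -0.667
Iteration 2:
  x = (-5 - (-1)·-0.667) / (4) = -1.417
  y = (4 - (4)·-0.750) / (6) = 1.167

1.167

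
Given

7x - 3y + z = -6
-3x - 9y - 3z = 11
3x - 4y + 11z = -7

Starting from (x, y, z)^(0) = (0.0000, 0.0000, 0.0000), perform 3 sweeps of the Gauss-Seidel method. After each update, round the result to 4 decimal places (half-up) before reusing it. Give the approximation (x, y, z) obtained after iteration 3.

(-1.0335, -0.6988, -0.6086)

Iteration 1:
  x = (-6 - (-3)·0.0000 - (1)·0.0000) / (7) = -0.8571
  y = (11 - (-3)·-0.8571 - (-3)·0.0000) / (-9) = -0.9365
  z = (-7 - (3)·-0.8571 - (-4)·-0.9365) / (11) = -0.7432
Iteration 2:
  x = (-6 - (-3)·-0.9365 - (1)·-0.7432) / (7) = -1.1523
  y = (11 - (-3)·-1.1523 - (-3)·-0.7432) / (-9) = -0.5904
  z = (-7 - (3)·-1.1523 - (-4)·-0.5904) / (11) = -0.5368
Iteration 3:
  x = (-6 - (-3)·-0.5904 - (1)·-0.5368) / (7) = -1.0335
  y = (11 - (-3)·-1.0335 - (-3)·-0.5368) / (-9) = -0.6988
  z = (-7 - (3)·-1.0335 - (-4)·-0.6988) / (11) = -0.6086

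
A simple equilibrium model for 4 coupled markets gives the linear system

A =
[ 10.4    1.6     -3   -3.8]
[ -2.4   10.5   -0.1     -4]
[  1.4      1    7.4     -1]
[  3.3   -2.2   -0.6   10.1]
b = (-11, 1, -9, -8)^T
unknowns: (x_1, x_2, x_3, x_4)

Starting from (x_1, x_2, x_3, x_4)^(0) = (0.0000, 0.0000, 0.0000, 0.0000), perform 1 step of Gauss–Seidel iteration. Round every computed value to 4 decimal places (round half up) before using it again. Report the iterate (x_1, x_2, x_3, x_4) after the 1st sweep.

(-1.0577, -0.1465, -0.9963, -0.5376)

Iteration 1:
  x_1 = (-11 - (1.6)·0.0000 - (-3)·0.0000 - (-3.8)·0.0000) / (10.4) = -1.0577
  x_2 = (1 - (-2.4)·-1.0577 - (-0.1)·0.0000 - (-4)·0.0000) / (10.5) = -0.1465
  x_3 = (-9 - (1.4)·-1.0577 - (1)·-0.1465 - (-1)·0.0000) / (7.4) = -0.9963
  x_4 = (-8 - (3.3)·-1.0577 - (-2.2)·-0.1465 - (-0.6)·-0.9963) / (10.1) = -0.5376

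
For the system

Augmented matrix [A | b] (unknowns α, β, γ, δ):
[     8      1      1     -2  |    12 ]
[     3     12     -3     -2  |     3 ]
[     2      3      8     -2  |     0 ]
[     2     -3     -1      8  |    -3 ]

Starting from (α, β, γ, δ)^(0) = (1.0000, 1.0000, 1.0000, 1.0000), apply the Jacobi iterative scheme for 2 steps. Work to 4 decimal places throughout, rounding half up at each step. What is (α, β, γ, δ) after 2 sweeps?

Iteration 1:
  α = (12 - (1)·1.0000 - (1)·1.0000 - (-2)·1.0000) / (8) = 1.5000
  β = (3 - (3)·1.0000 - (-3)·1.0000 - (-2)·1.0000) / (12) = 0.4167
  γ = (0 - (2)·1.0000 - (3)·1.0000 - (-2)·1.0000) / (8) = -0.3750
  δ = (-3 - (2)·1.0000 - (-3)·1.0000 - (-1)·1.0000) / (8) = -0.1250
Iteration 2:
  α = (12 - (1)·0.4167 - (1)·-0.3750 - (-2)·-0.1250) / (8) = 1.4635
  β = (3 - (3)·1.5000 - (-3)·-0.3750 - (-2)·-0.1250) / (12) = -0.2396
  γ = (0 - (2)·1.5000 - (3)·0.4167 - (-2)·-0.1250) / (8) = -0.5625
  δ = (-3 - (2)·1.5000 - (-3)·0.4167 - (-1)·-0.3750) / (8) = -0.6406

(1.4635, -0.2396, -0.5625, -0.6406)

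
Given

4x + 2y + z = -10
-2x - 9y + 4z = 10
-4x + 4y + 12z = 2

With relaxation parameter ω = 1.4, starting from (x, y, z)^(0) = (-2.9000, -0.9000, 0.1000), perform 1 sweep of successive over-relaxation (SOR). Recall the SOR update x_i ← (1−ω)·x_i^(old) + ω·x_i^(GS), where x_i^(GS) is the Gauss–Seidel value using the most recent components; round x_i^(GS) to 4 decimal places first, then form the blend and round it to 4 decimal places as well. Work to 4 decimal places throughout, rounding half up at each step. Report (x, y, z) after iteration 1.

(-1.7450, -0.5905, -0.3455)

Iteration 1:
  x: GS value = (-10 - (2)·-0.9000 - (1)·0.1000) / (4) = -2.0750;  x ← (1−ω)·-2.9000 + ω·-2.0750 = -1.7450
  y: GS value = (10 - (-2)·-1.7450 - (4)·0.1000) / (-9) = -0.6789;  y ← (1−ω)·-0.9000 + ω·-0.6789 = -0.5905
  z: GS value = (2 - (-4)·-1.7450 - (4)·-0.5905) / (12) = -0.2182;  z ← (1−ω)·0.1000 + ω·-0.2182 = -0.3455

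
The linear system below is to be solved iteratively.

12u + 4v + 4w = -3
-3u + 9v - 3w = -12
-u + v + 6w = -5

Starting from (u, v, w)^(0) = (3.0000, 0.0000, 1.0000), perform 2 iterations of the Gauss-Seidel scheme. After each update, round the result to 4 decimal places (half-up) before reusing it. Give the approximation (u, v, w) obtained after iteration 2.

Iteration 1:
  u = (-3 - (4)·0.0000 - (4)·1.0000) / (12) = -0.5833
  v = (-12 - (-3)·-0.5833 - (-3)·1.0000) / (9) = -1.1944
  w = (-5 - (-1)·-0.5833 - (1)·-1.1944) / (6) = -0.7315
Iteration 2:
  u = (-3 - (4)·-1.1944 - (4)·-0.7315) / (12) = 0.3920
  v = (-12 - (-3)·0.3920 - (-3)·-0.7315) / (9) = -1.4465
  w = (-5 - (-1)·0.3920 - (1)·-1.4465) / (6) = -0.5269

(0.3920, -1.4465, -0.5269)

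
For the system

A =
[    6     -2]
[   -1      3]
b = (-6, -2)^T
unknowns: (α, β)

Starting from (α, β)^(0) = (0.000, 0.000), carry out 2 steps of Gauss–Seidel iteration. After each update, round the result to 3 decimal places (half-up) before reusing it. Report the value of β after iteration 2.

Iteration 1:
  α = (-6 - (-2)·0.000) / (6) = -1.000
  β = (-2 - (-1)·-1.000) / (3) = -1.000
Iteration 2:
  α = (-6 - (-2)·-1.000) / (6) = -1.333
  β = (-2 - (-1)·-1.333) / (3) = -1.111

-1.111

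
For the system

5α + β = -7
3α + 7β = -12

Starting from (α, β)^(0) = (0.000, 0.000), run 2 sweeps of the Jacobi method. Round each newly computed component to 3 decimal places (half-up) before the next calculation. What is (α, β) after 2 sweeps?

(-1.057, -1.114)

Iteration 1:
  α = (-7 - (1)·0.000) / (5) = -1.400
  β = (-12 - (3)·0.000) / (7) = -1.714
Iteration 2:
  α = (-7 - (1)·-1.714) / (5) = -1.057
  β = (-12 - (3)·-1.400) / (7) = -1.114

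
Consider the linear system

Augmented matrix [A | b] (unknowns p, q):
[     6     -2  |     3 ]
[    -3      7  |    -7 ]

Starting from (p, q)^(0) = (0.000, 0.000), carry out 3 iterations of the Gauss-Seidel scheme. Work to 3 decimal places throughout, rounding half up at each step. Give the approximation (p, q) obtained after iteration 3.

Iteration 1:
  p = (3 - (-2)·0.000) / (6) = 0.500
  q = (-7 - (-3)·0.500) / (7) = -0.786
Iteration 2:
  p = (3 - (-2)·-0.786) / (6) = 0.238
  q = (-7 - (-3)·0.238) / (7) = -0.898
Iteration 3:
  p = (3 - (-2)·-0.898) / (6) = 0.201
  q = (-7 - (-3)·0.201) / (7) = -0.914

(0.201, -0.914)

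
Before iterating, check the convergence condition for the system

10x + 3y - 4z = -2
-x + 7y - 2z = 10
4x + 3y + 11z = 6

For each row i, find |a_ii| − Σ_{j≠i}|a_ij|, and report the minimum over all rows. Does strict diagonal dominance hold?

row 1: |10| − (3+4) = 3
row 2: |7| − (1+2) = 4
row 3: |11| − (4+3) = 4
minimum over rows = 3 → strictly diagonally dominant (convergence guaranteed)

3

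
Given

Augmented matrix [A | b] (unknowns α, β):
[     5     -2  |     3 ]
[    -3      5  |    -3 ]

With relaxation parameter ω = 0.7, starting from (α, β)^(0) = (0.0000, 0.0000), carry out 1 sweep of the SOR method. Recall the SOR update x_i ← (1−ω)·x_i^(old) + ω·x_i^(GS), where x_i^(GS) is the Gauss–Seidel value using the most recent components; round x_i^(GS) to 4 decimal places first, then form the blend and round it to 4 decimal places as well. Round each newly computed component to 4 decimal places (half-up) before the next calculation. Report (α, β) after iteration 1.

Iteration 1:
  α: GS value = (3 - (-2)·0.0000) / (5) = 0.6000;  α ← (1−ω)·0.0000 + ω·0.6000 = 0.4200
  β: GS value = (-3 - (-3)·0.4200) / (5) = -0.3480;  β ← (1−ω)·0.0000 + ω·-0.3480 = -0.2436

(0.4200, -0.2436)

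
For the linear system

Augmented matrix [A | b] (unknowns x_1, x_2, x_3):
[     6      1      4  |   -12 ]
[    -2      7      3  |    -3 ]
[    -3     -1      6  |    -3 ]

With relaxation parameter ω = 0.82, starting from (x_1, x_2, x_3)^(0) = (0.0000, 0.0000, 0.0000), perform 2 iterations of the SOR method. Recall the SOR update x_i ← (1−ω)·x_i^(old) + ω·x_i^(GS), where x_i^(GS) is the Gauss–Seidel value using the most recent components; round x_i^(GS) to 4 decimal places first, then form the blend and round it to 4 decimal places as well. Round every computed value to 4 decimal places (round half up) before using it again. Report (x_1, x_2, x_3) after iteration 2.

Iteration 1:
  x_1: GS value = (-12 - (1)·0.0000 - (4)·0.0000) / (6) = -2.0000;  x_1 ← (1−ω)·0.0000 + ω·-2.0000 = -1.6400
  x_2: GS value = (-3 - (-2)·-1.6400 - (3)·0.0000) / (7) = -0.8971;  x_2 ← (1−ω)·0.0000 + ω·-0.8971 = -0.7356
  x_3: GS value = (-3 - (-3)·-1.6400 - (-1)·-0.7356) / (6) = -1.4426;  x_3 ← (1−ω)·0.0000 + ω·-1.4426 = -1.1829
Iteration 2:
  x_1: GS value = (-12 - (1)·-0.7356 - (4)·-1.1829) / (6) = -1.0888;  x_1 ← (1−ω)·-1.6400 + ω·-1.0888 = -1.1880
  x_2: GS value = (-3 - (-2)·-1.1880 - (3)·-1.1829) / (7) = -0.2610;  x_2 ← (1−ω)·-0.7356 + ω·-0.2610 = -0.3464
  x_3: GS value = (-3 - (-3)·-1.1880 - (-1)·-0.3464) / (6) = -1.1517;  x_3 ← (1−ω)·-1.1829 + ω·-1.1517 = -1.1573

(-1.1880, -0.3464, -1.1573)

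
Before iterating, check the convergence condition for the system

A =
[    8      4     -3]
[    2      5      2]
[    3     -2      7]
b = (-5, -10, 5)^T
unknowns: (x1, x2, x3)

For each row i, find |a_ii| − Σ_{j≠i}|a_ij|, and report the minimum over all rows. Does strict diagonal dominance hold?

1

row 1: |8| − (4+3) = 1
row 2: |5| − (2+2) = 1
row 3: |7| − (3+2) = 2
minimum over rows = 1 → strictly diagonally dominant (convergence guaranteed)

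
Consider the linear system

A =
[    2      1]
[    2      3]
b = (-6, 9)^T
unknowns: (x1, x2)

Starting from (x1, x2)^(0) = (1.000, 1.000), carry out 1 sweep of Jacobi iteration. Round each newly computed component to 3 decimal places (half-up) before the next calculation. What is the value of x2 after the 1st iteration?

2.333

Iteration 1:
  x1 = (-6 - (1)·1.000) / (2) = -3.500
  x2 = (9 - (2)·1.000) / (3) = 2.333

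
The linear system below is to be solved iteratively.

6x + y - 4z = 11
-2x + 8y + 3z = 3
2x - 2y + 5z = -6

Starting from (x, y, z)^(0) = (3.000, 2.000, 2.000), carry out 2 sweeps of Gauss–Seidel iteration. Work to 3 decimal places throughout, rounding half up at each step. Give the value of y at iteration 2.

1.278

Iteration 1:
  x = (11 - (1)·2.000 - (-4)·2.000) / (6) = 2.833
  y = (3 - (-2)·2.833 - (3)·2.000) / (8) = 0.333
  z = (-6 - (2)·2.833 - (-2)·0.333) / (5) = -2.200
Iteration 2:
  x = (11 - (1)·0.333 - (-4)·-2.200) / (6) = 0.311
  y = (3 - (-2)·0.311 - (3)·-2.200) / (8) = 1.278
  z = (-6 - (2)·0.311 - (-2)·1.278) / (5) = -0.813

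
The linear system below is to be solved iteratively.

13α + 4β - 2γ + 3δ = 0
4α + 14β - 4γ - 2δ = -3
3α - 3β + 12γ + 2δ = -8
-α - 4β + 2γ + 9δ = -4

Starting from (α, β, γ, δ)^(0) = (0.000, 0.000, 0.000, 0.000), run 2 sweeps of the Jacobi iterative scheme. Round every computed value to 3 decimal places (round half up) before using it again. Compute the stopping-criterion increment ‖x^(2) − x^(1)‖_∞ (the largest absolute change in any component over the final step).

Iteration 1:
  α = (0 - (4)·0.000 - (-2)·0.000 - (3)·0.000) / (13) = 0.000
  β = (-3 - (4)·0.000 - (-4)·0.000 - (-2)·0.000) / (14) = -0.214
  γ = (-8 - (3)·0.000 - (-3)·0.000 - (2)·0.000) / (12) = -0.667
  δ = (-4 - (-1)·0.000 - (-4)·0.000 - (2)·0.000) / (9) = -0.444
Iteration 2:
  α = (0 - (4)·-0.214 - (-2)·-0.667 - (3)·-0.444) / (13) = 0.066
  β = (-3 - (4)·0.000 - (-4)·-0.667 - (-2)·-0.444) / (14) = -0.468
  γ = (-8 - (3)·0.000 - (-3)·-0.214 - (2)·-0.444) / (12) = -0.646
  δ = (-4 - (-1)·0.000 - (-4)·-0.214 - (2)·-0.667) / (9) = -0.391
Change: (0.066, -0.254, 0.021, 0.053) → max |·| = 0.254

0.254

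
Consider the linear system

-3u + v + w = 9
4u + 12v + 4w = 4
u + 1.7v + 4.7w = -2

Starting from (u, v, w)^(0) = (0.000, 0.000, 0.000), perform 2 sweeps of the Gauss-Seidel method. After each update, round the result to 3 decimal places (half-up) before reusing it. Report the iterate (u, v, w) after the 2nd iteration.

(-2.645, 1.305, -0.335)

Iteration 1:
  u = (9 - (1)·0.000 - (1)·0.000) / (-3) = -3.000
  v = (4 - (4)·-3.000 - (4)·0.000) / (12) = 1.333
  w = (-2 - (1)·-3.000 - (1.7)·1.333) / (4.7) = -0.269
Iteration 2:
  u = (9 - (1)·1.333 - (1)·-0.269) / (-3) = -2.645
  v = (4 - (4)·-2.645 - (4)·-0.269) / (12) = 1.305
  w = (-2 - (1)·-2.645 - (1.7)·1.305) / (4.7) = -0.335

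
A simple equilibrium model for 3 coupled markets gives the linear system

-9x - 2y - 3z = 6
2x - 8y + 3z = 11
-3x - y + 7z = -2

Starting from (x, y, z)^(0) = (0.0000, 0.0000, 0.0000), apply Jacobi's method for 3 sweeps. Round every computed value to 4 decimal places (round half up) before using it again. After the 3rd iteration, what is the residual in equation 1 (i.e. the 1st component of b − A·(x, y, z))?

0.2369

Iteration 1:
  x = (6 - (-2)·0.0000 - (-3)·0.0000) / (-9) = -0.6667
  y = (11 - (2)·0.0000 - (3)·0.0000) / (-8) = -1.3750
  z = (-2 - (-3)·0.0000 - (-1)·0.0000) / (7) = -0.2857
Iteration 2:
  x = (6 - (-2)·-1.3750 - (-3)·-0.2857) / (-9) = -0.2659
  y = (11 - (2)·-0.6667 - (3)·-0.2857) / (-8) = -1.6488
  z = (-2 - (-3)·-0.6667 - (-1)·-1.3750) / (7) = -0.7679
Iteration 3:
  x = (6 - (-2)·-1.6488 - (-3)·-0.7679) / (-9) = -0.0443
  y = (11 - (2)·-0.2659 - (3)·-0.7679) / (-8) = -1.7294
  z = (-2 - (-3)·-0.2659 - (-1)·-1.6488) / (7) = -0.6352
Residual b − A·x = (0.2369, -0.8410, 0.5841)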